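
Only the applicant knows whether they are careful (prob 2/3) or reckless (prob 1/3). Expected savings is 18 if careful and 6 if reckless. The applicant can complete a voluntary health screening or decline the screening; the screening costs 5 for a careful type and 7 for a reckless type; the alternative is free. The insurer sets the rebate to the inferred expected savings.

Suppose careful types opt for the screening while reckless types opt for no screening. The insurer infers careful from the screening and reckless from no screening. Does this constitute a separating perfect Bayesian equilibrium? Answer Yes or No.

No

Under these beliefs, the screening earns rebate 18 and no screening earns rebate 6.
careful: the screening nets 18 − 5 = 13; no screening nets 6. careful prefers the screening.
reckless: the screening nets 18 − 7 = 11; no screening nets 6. reckless would deviate to the screening.
reckless has a profitable deviation, so the profile is not an equilibrium.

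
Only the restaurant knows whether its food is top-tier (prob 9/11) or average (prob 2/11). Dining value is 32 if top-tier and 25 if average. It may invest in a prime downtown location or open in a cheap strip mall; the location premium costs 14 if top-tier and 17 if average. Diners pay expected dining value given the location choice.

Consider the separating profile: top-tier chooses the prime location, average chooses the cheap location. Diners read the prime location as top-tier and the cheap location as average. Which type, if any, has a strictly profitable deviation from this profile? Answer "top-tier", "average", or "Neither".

The prime location pays 32; the cheap location pays 25.
top-tier: assigned the prime location, nets 32 − 14 = 18; deviating to the cheap location nets 25.
average: assigned the cheap location, nets 25; deviating to the prime location nets 32 − 17 = 15.
The top-tier type gains 7 by deviating.

top-tier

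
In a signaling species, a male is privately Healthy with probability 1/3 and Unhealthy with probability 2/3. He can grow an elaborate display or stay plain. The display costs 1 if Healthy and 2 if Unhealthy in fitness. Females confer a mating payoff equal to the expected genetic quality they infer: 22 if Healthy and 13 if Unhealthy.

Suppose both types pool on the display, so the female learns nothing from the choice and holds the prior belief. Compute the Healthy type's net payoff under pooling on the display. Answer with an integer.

Pooled mating payoff = 1/3·22 + 2/3·13 = 16.
Healthy pays cost 1 for the display, so net payoff = 16 − 1 = 15.

15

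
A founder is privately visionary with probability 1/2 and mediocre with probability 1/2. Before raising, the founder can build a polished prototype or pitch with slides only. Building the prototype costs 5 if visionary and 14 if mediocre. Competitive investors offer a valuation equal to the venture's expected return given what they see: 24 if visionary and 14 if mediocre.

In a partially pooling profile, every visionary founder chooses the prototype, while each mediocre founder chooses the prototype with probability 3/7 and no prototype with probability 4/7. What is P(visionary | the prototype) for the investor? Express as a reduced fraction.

P(the prototype) = (1/2)·1 + (1/2)·(3/7) = 5/7.
By Bayes' rule, P(visionary | the prototype) = (1/2) / (5/7) = 7/10.

7/10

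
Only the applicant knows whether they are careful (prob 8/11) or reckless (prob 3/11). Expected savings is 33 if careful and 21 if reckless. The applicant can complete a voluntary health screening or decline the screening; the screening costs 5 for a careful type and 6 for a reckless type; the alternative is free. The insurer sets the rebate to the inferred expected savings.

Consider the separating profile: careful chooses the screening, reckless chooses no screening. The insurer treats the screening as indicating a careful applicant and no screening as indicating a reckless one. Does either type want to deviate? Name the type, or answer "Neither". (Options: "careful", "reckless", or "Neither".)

The screening pays 33; no screening pays 21.
careful: assigned the screening, nets 33 − 5 = 28; deviating to no screening nets 21.
reckless: assigned no screening, nets 21; deviating to the screening nets 33 − 6 = 27.
The reckless type gains 6 by deviating.

reckless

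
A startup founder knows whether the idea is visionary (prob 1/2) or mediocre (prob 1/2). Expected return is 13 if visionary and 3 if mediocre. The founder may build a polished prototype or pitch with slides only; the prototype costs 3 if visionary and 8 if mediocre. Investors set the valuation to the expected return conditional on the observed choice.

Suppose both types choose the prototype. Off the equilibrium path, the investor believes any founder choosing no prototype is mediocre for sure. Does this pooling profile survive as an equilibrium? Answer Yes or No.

On path, the investor holds the prior and pays 1/2·13 + 1/2·3 = 8. Off path (no prototype), believing mediocre, it pays 3.
visionary: the prototype nets 8 − 3 = 5; no prototype nets 3. visionary stays.
mediocre: the prototype nets 8 − 8 = 0; no prototype nets 3. mediocre would deviate.
A type deviates, so pooling fails.

No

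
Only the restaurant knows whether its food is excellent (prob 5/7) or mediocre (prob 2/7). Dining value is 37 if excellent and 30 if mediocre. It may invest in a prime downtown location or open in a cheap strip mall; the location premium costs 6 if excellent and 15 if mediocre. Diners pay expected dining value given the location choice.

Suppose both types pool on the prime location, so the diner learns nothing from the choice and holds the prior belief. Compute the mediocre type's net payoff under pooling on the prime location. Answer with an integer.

20

Pooled price premium = 5/7·37 + 2/7·30 = 35.
mediocre pays cost 15 for the prime location, so net payoff = 35 − 15 = 20.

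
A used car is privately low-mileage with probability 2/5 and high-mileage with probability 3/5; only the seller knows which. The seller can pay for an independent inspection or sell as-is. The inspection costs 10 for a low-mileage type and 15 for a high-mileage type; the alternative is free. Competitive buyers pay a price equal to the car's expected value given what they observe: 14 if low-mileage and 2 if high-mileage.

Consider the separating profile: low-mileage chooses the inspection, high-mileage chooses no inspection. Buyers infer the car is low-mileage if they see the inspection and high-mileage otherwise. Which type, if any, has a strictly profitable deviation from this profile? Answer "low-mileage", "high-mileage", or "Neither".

Neither

The inspection pays 14; no inspection pays 2.
low-mileage: assigned the inspection, nets 14 − 10 = 4; deviating to no inspection nets 2.
high-mileage: assigned no inspection, nets 2; deviating to the inspection nets 14 − 15 = -1.
Both types strictly prefer their assigned action; no profitable deviation.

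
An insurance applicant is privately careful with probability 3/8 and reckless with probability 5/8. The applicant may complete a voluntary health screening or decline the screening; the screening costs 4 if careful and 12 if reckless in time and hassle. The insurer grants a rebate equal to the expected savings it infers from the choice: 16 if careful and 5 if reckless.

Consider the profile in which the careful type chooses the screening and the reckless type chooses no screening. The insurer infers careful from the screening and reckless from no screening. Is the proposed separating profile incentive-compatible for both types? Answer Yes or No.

Under these beliefs, the screening earns rebate 16 and no screening earns rebate 5.
careful: the screening nets 16 − 4 = 12; no screening nets 5. careful prefers the screening.
reckless: the screening nets 16 − 12 = 4; no screening nets 5. reckless prefers no screening.
Neither type deviates, so the separating profile is an equilibrium.

Yes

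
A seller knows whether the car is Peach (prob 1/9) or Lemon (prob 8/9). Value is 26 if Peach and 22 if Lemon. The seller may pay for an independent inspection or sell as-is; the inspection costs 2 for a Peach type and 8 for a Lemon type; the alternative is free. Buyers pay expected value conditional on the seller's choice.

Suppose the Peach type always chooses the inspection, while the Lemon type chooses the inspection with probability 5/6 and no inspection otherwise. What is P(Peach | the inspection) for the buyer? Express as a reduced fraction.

3/23

P(the inspection) = (1/9)·1 + (8/9)·(5/6) = 23/27.
By Bayes' rule, P(Peach | the inspection) = (1/9) / (23/27) = 3/23.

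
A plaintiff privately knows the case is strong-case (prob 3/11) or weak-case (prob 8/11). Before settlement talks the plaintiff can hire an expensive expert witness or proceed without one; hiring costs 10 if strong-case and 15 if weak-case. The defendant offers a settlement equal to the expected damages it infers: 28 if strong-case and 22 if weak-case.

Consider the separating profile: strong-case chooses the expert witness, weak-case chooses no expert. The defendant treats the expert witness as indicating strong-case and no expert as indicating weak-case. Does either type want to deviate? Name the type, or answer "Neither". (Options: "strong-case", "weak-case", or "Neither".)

strong-case

The expert witness pays 28; no expert pays 22.
strong-case: assigned the expert witness, nets 28 − 10 = 18; deviating to no expert nets 22.
weak-case: assigned no expert, nets 22; deviating to the expert witness nets 28 − 15 = 13.
The strong-case type gains 4 by deviating.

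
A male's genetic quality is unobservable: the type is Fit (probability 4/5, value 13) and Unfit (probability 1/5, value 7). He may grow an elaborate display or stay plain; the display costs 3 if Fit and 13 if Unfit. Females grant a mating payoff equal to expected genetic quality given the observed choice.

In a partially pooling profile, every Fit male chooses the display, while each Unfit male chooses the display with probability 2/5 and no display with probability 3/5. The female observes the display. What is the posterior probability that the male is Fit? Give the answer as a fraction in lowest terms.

P(the display) = (4/5)·1 + (1/5)·(2/5) = 22/25.
By Bayes' rule, P(Fit | the display) = (4/5) / (22/25) = 10/11.

10/11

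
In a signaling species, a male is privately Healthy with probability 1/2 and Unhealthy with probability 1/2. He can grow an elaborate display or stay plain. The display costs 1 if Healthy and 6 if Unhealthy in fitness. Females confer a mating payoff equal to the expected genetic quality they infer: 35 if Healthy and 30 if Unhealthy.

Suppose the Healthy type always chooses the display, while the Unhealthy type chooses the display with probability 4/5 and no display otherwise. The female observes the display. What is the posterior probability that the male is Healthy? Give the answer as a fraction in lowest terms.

P(the display) = (1/2)·1 + (1/2)·(4/5) = 9/10.
By Bayes' rule, P(Healthy | the display) = (1/2) / (9/10) = 5/9.

5/9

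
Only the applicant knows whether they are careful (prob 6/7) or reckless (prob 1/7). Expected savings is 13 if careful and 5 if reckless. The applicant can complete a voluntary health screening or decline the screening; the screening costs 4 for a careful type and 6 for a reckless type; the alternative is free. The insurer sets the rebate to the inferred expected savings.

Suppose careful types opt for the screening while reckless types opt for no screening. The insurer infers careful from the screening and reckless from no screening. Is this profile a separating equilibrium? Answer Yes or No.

No

Under these beliefs, the screening earns rebate 13 and no screening earns rebate 5.
careful: the screening nets 13 − 4 = 9; no screening nets 5. careful prefers the screening.
reckless: the screening nets 13 − 6 = 7; no screening nets 5. reckless would deviate to the screening.
reckless has a profitable deviation, so the profile is not an equilibrium.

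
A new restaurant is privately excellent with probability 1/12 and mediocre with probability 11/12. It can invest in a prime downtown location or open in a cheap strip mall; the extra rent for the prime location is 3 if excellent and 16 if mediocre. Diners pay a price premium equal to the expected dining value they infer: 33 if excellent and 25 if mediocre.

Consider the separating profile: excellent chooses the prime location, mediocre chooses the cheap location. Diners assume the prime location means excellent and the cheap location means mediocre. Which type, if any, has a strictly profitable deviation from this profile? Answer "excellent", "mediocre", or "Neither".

The prime location pays 33; the cheap location pays 25.
excellent: assigned the prime location, nets 33 − 3 = 30; deviating to the cheap location nets 25.
mediocre: assigned the cheap location, nets 25; deviating to the prime location nets 33 − 16 = 17.
Both types strictly prefer their assigned action; no profitable deviation.

Neither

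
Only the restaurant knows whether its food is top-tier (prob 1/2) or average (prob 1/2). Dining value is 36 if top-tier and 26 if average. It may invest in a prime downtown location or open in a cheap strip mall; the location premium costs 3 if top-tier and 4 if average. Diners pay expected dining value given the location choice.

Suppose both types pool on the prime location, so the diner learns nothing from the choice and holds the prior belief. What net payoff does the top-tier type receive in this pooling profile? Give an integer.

28

Pooled price premium = 1/2·36 + 1/2·26 = 31.
top-tier pays cost 3 for the prime location, so net payoff = 31 − 3 = 28.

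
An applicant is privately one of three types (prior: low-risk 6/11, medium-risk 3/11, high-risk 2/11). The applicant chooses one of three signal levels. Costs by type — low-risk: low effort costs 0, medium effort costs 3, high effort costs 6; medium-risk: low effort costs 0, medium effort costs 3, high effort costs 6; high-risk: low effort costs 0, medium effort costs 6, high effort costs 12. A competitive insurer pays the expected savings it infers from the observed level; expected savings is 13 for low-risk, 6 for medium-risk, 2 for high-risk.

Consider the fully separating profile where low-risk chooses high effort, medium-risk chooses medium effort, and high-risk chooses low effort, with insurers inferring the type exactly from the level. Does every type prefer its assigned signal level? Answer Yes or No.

Separating rebates: high effort → 13, medium effort → 6, low effort → 2.
low-risk (assigned high effort): low effort: 2 − 0 = 2; medium effort: 6 − 3 = 3; high effort: 13 − 6 = 7. low-risk stays.
medium-risk (assigned medium effort): low effort: 2 − 0 = 2; medium effort: 6 − 3 = 3; high effort: 13 − 6 = 7. medium-risk prefers high effort.
high-risk (assigned low effort): low effort: 2 − 0 = 2; medium effort: 6 − 6 = 0; high effort: 13 − 12 = 1. high-risk stays.
At least one type deviates; the separating profile fails.

No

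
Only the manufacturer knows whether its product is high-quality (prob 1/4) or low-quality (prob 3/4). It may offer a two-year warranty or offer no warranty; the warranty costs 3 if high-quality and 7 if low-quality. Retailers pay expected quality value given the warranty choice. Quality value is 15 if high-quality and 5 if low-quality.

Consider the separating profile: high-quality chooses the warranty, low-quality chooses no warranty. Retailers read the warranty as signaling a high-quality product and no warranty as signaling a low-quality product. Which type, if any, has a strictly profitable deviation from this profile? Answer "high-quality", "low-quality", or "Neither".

The warranty pays 15; no warranty pays 5.
high-quality: assigned the warranty, nets 15 − 3 = 12; deviating to no warranty nets 5.
low-quality: assigned no warranty, nets 5; deviating to the warranty nets 15 − 7 = 8.
The low-quality type gains 3 by deviating.

low-quality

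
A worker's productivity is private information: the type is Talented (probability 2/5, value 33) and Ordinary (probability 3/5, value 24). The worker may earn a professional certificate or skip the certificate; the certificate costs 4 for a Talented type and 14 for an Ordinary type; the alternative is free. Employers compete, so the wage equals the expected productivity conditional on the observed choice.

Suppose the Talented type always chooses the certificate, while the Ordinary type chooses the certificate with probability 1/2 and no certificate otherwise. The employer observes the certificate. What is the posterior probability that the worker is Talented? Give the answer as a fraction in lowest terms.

P(the certificate) = (2/5)·1 + (3/5)·(1/2) = 7/10.
By Bayes' rule, P(Talented | the certificate) = (2/5) / (7/10) = 4/7.

4/7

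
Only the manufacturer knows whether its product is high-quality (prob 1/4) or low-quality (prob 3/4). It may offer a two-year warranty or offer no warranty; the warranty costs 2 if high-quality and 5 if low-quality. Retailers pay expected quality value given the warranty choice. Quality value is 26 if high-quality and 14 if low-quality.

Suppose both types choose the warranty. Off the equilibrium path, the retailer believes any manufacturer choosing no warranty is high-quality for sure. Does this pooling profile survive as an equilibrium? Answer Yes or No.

No

On path, the retailer holds the prior and pays 1/4·26 + 3/4·14 = 17. Off path (no warranty), believing high-quality, it pays 26.
high-quality: the warranty nets 17 − 2 = 15; no warranty nets 26. high-quality would deviate.
low-quality: the warranty nets 17 − 5 = 12; no warranty nets 26. low-quality would deviate.
A type deviates, so pooling fails.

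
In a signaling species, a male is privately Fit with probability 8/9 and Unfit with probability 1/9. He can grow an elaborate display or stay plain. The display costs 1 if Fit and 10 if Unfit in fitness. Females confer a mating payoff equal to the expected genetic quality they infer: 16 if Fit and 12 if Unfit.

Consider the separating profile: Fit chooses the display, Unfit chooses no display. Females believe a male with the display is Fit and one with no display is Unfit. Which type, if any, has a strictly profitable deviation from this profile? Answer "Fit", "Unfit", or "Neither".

Neither

The display pays 16; no display pays 12.
Fit: assigned the display, nets 16 − 1 = 15; deviating to no display nets 12.
Unfit: assigned no display, nets 12; deviating to the display nets 16 − 10 = 6.
Both types strictly prefer their assigned action; no profitable deviation.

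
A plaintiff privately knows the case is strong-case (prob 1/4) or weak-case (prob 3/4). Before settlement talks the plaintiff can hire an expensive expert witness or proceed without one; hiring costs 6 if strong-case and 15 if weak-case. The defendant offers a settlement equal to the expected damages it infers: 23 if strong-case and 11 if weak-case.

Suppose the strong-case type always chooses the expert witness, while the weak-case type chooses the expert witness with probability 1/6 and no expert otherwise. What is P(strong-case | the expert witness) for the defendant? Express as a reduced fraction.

2/3

P(the expert witness) = (1/4)·1 + (3/4)·(1/6) = 3/8.
By Bayes' rule, P(strong-case | the expert witness) = (1/4) / (3/8) = 2/3.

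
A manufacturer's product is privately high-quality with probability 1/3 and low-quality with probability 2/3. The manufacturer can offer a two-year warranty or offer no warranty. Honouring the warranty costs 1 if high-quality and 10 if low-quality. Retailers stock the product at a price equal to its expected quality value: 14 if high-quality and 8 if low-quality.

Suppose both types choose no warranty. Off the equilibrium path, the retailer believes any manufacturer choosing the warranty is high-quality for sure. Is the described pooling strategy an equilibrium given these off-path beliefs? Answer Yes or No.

On path, the retailer holds the prior and pays 1/3·14 + 2/3·8 = 10. Off path (the warranty), believing high-quality, it pays 14.
high-quality: no warranty nets 10; the warranty nets 14 − 1 = 13. high-quality would deviate.
low-quality: no warranty nets 10; the warranty nets 14 − 10 = 4. low-quality stays.
A type deviates, so pooling fails.

No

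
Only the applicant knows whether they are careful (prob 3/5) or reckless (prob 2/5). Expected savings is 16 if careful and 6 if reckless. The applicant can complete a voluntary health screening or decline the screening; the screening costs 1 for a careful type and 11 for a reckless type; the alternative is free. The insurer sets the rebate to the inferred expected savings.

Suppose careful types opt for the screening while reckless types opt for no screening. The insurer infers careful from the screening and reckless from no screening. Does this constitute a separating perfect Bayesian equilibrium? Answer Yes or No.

Under these beliefs, the screening earns rebate 16 and no screening earns rebate 6.
careful: the screening nets 16 − 1 = 15; no screening nets 6. careful prefers the screening.
reckless: the screening nets 16 − 11 = 5; no screening nets 6. reckless prefers no screening.
Neither type deviates, so the separating profile is an equilibrium.

Yes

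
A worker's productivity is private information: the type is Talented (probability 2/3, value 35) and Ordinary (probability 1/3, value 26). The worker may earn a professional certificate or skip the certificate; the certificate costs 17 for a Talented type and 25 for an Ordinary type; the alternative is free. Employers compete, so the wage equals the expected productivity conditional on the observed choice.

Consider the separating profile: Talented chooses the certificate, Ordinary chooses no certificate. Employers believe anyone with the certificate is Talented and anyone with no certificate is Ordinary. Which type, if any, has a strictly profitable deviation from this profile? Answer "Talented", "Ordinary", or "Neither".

Talented

The certificate pays 35; no certificate pays 26.
Talented: assigned the certificate, nets 35 − 17 = 18; deviating to no certificate nets 26.
Ordinary: assigned no certificate, nets 26; deviating to the certificate nets 35 − 25 = 10.
The Talented type gains 8 by deviating.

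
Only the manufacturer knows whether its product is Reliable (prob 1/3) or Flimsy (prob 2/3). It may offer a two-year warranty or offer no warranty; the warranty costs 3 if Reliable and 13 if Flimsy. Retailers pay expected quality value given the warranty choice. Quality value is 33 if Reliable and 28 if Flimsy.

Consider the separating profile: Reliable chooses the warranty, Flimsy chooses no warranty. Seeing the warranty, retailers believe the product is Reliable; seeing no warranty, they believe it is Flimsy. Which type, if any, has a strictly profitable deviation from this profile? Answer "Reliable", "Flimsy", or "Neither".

Neither

The warranty pays 33; no warranty pays 28.
Reliable: assigned the warranty, nets 33 − 3 = 30; deviating to no warranty nets 28.
Flimsy: assigned no warranty, nets 28; deviating to the warranty nets 33 − 13 = 20.
Both types strictly prefer their assigned action; no profitable deviation.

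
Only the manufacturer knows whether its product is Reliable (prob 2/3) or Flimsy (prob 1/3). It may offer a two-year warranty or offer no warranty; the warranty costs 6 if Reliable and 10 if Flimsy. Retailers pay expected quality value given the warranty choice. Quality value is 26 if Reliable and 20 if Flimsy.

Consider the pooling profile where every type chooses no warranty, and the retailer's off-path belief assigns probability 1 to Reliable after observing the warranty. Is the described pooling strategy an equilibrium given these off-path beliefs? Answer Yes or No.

Yes

On path, the retailer holds the prior and pays 2/3·26 + 1/3·20 = 24. Off path (the warranty), believing Reliable, it pays 26.
Reliable: no warranty nets 24; the warranty nets 26 − 6 = 20. Reliable stays.
Flimsy: no warranty nets 24; the warranty nets 26 − 10 = 16. Flimsy stays.
No type deviates, so pooling is sustained.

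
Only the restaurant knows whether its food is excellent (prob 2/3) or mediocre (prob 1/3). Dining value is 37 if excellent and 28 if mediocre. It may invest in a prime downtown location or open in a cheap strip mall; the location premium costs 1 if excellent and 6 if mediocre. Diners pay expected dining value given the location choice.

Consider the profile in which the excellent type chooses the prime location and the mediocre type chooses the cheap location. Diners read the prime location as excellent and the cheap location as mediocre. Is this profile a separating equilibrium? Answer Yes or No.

No

Under these beliefs, the prime location earns price premium 37 and the cheap location earns price premium 28.
excellent: the prime location nets 37 − 1 = 36; the cheap location nets 28. excellent prefers the prime location.
mediocre: the prime location nets 37 − 6 = 31; the cheap location nets 28. mediocre would deviate to the prime location.
mediocre has a profitable deviation, so the profile is not an equilibrium.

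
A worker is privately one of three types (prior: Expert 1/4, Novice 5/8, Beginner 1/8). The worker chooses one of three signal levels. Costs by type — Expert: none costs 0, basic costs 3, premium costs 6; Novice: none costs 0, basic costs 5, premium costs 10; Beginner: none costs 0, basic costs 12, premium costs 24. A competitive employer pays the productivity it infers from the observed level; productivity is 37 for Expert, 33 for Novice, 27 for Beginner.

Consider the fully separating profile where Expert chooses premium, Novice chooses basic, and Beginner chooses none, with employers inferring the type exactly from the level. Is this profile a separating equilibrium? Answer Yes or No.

Separating wages: premium → 37, basic → 33, none → 27.
Expert (assigned premium): none: 27 − 0 = 27; basic: 33 − 3 = 30; premium: 37 − 6 = 31. Expert stays.
Novice (assigned basic): none: 27 − 0 = 27; basic: 33 − 5 = 28; premium: 37 − 10 = 27. Novice stays.
Beginner (assigned none): none: 27 − 0 = 27; basic: 33 − 12 = 21; premium: 37 − 24 = 13. Beginner stays.
Every type prefers its assigned level; separation holds.

Yes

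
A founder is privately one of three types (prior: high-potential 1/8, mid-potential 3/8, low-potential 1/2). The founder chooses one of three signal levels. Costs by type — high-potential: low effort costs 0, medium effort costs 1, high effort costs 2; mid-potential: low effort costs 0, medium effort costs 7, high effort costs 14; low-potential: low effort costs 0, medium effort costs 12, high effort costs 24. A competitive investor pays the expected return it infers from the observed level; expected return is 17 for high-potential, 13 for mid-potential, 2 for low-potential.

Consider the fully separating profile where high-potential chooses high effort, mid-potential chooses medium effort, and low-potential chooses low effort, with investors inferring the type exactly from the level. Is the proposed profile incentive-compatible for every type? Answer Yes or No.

Separating valuations: high effort → 17, medium effort → 13, low effort → 2.
high-potential (assigned high effort): low effort: 2 − 0 = 2; medium effort: 13 − 1 = 12; high effort: 17 − 2 = 15. high-potential stays.
mid-potential (assigned medium effort): low effort: 2 − 0 = 2; medium effort: 13 − 7 = 6; high effort: 17 − 14 = 3. mid-potential stays.
low-potential (assigned low effort): low effort: 2 − 0 = 2; medium effort: 13 − 12 = 1; high effort: 17 − 24 = -7. low-potential stays.
Every type prefers its assigned level; separation holds.

Yes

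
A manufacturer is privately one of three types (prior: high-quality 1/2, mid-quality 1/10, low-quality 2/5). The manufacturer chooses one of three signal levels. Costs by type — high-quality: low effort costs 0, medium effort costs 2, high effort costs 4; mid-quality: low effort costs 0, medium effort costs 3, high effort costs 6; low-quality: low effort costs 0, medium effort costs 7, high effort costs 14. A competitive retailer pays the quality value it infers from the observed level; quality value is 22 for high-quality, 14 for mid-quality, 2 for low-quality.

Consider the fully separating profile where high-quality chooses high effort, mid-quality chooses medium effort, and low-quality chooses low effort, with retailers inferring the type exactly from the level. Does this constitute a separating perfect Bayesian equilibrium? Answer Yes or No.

No

Separating prices: high effort → 22, medium effort → 14, low effort → 2.
high-quality (assigned high effort): low effort: 2 − 0 = 2; medium effort: 14 − 2 = 12; high effort: 22 − 4 = 18. high-quality stays.
mid-quality (assigned medium effort): low effort: 2 − 0 = 2; medium effort: 14 − 3 = 11; high effort: 22 − 6 = 16. mid-quality prefers high effort.
low-quality (assigned low effort): low effort: 2 − 0 = 2; medium effort: 14 − 7 = 7; high effort: 22 − 14 = 8. low-quality prefers high effort.
At least one type deviates; the separating profile fails.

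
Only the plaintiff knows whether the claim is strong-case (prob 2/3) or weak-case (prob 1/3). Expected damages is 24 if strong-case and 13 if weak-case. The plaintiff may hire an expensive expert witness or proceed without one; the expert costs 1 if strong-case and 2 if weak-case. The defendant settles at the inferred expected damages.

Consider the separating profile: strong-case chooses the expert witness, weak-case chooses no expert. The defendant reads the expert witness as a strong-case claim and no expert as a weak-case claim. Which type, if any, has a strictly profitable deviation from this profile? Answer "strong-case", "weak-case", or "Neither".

weak-case

The expert witness pays 24; no expert pays 13.
strong-case: assigned the expert witness, nets 24 − 1 = 23; deviating to no expert nets 13.
weak-case: assigned no expert, nets 13; deviating to the expert witness nets 24 − 2 = 22.
The weak-case type gains 9 by deviating.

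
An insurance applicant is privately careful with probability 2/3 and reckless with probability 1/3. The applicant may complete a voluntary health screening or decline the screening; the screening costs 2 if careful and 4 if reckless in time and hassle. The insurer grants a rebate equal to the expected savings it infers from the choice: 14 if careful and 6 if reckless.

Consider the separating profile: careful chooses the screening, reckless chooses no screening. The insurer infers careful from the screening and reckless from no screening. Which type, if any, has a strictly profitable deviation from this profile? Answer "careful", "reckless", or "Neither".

The screening pays 14; no screening pays 6.
careful: assigned the screening, nets 14 − 2 = 12; deviating to no screening nets 6.
reckless: assigned no screening, nets 6; deviating to the screening nets 14 − 4 = 10.
The reckless type gains 4 by deviating.

reckless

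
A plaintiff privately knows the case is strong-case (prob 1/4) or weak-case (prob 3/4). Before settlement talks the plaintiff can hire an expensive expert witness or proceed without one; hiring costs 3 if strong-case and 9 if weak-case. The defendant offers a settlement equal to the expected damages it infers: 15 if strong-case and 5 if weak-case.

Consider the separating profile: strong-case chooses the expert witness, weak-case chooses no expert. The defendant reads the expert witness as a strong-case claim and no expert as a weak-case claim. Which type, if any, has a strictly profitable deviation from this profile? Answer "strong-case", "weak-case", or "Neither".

The expert witness pays 15; no expert pays 5.
strong-case: assigned the expert witness, nets 15 − 3 = 12; deviating to no expert nets 5.
weak-case: assigned no expert, nets 5; deviating to the expert witness nets 15 − 9 = 6.
The weak-case type gains 1 by deviating.

weak-case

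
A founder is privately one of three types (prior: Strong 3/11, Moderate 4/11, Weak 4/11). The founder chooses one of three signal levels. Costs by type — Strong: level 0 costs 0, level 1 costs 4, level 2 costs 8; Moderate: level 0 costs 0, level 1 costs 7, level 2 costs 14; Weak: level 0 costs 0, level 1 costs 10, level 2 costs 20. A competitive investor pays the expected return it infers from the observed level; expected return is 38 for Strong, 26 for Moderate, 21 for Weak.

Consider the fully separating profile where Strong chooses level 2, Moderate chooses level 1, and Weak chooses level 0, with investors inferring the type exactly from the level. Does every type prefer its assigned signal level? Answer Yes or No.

No

Separating valuations: level 2 → 38, level 1 → 26, level 0 → 21.
Strong (assigned level 2): level 0: 21 − 0 = 21; level 1: 26 − 4 = 22; level 2: 38 − 8 = 30. Strong stays.
Moderate (assigned level 1): level 0: 21 − 0 = 21; level 1: 26 − 7 = 19; level 2: 38 − 14 = 24. Moderate prefers level 2.
Weak (assigned level 0): level 0: 21 − 0 = 21; level 1: 26 − 10 = 16; level 2: 38 − 20 = 18. Weak stays.
At least one type deviates; the separating profile fails.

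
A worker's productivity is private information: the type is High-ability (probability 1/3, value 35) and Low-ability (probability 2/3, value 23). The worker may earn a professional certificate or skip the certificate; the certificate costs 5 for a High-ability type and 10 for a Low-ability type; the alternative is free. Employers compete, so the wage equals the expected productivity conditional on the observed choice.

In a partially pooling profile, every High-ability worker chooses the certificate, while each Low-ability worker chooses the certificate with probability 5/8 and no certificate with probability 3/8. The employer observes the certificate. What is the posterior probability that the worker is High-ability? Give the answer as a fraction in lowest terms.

P(the certificate) = (1/3)·1 + (2/3)·(5/8) = 3/4.
By Bayes' rule, P(High-ability | the certificate) = (1/3) / (3/4) = 4/9.

4/9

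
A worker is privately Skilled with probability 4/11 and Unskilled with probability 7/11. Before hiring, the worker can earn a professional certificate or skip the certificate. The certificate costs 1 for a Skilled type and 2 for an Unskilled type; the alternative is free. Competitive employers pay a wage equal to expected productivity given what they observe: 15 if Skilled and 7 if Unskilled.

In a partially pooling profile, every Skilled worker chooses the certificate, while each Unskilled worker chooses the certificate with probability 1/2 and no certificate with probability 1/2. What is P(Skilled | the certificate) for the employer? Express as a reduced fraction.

8/15

P(the certificate) = (4/11)·1 + (7/11)·(1/2) = 15/22.
By Bayes' rule, P(Skilled | the certificate) = (4/11) / (15/22) = 8/15.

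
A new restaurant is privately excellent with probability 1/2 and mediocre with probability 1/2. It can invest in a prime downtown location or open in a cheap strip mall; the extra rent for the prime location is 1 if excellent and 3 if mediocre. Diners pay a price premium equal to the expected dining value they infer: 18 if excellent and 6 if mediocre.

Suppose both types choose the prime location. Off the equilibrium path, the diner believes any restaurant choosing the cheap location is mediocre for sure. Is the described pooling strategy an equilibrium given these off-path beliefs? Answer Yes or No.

Yes

On path, the diner holds the prior and pays 1/2·18 + 1/2·6 = 12. Off path (the cheap location), believing mediocre, it pays 6.
excellent: the prime location nets 12 − 1 = 11; the cheap location nets 6. excellent stays.
mediocre: the prime location nets 12 − 3 = 9; the cheap location nets 6. mediocre stays.
No type deviates, so pooling is sustained.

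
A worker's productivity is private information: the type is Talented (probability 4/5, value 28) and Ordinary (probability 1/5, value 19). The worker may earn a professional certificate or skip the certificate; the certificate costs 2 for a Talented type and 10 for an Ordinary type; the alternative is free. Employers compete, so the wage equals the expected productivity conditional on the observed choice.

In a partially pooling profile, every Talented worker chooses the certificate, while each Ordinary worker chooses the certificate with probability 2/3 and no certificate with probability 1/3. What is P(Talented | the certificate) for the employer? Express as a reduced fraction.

P(the certificate) = (4/5)·1 + (1/5)·(2/3) = 14/15.
By Bayes' rule, P(Talented | the certificate) = (4/5) / (14/15) = 6/7.

6/7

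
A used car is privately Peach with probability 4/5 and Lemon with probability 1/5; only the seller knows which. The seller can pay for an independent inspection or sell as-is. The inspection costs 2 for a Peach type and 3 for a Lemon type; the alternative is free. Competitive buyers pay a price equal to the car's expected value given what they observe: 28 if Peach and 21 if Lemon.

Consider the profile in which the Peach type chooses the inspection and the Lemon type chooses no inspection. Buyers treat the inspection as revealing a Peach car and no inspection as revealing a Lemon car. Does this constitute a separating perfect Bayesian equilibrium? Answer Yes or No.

No

Under these beliefs, the inspection earns price 28 and no inspection earns price 21.
Peach: the inspection nets 28 − 2 = 26; no inspection nets 21. Peach prefers the inspection.
Lemon: the inspection nets 28 − 3 = 25; no inspection nets 21. Lemon would deviate to the inspection.
Lemon has a profitable deviation, so the profile is not an equilibrium.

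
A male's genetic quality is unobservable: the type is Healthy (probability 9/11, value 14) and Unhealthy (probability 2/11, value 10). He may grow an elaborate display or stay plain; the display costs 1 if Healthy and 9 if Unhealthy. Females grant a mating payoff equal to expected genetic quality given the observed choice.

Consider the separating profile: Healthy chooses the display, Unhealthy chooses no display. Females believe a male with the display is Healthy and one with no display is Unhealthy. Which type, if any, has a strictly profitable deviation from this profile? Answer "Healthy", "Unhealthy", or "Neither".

The display pays 14; no display pays 10.
Healthy: assigned the display, nets 14 − 1 = 13; deviating to no display nets 10.
Unhealthy: assigned no display, nets 10; deviating to the display nets 14 − 9 = 5.
Both types strictly prefer their assigned action; no profitable deviation.

Neither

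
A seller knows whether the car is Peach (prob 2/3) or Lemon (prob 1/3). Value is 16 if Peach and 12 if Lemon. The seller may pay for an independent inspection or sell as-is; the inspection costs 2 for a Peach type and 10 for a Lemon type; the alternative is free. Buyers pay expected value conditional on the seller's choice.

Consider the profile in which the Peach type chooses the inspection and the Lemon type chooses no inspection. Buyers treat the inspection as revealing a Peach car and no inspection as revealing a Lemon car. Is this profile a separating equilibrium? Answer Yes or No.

Under these beliefs, the inspection earns price 16 and no inspection earns price 12.
Peach: the inspection nets 16 − 2 = 14; no inspection nets 12. Peach prefers the inspection.
Lemon: the inspection nets 16 − 10 = 6; no inspection nets 12. Lemon prefers no inspection.
Neither type deviates, so the separating profile is an equilibrium.

Yes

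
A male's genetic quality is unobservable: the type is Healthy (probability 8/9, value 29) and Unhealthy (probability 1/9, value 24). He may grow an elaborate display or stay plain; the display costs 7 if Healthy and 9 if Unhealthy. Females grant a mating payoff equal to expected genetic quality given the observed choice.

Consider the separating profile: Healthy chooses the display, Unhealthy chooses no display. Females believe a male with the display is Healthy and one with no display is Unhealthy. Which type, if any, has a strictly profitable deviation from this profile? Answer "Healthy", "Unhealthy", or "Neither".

The display pays 29; no display pays 24.
Healthy: assigned the display, nets 29 − 7 = 22; deviating to no display nets 24.
Unhealthy: assigned no display, nets 24; deviating to the display nets 29 − 9 = 20.
The Healthy type gains 2 by deviating.

Healthy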